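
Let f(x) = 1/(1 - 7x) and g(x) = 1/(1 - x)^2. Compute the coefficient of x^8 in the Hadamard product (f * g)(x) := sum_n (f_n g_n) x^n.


f has coefficients f_k = 7^k. For g = 1/(1 - x)^2 the coefficient is g_k = C(k + 1, 1) = k + 1. The Hadamard coefficient is (f * g)_k = 7^k * (k + 1).
For k = 8: 7^8 * 9 = 5764801 * 9 = 51883209.

51883209


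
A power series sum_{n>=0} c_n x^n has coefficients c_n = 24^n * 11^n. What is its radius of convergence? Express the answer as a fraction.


By the root test (Cauchy-Hadamard), the radius is R = 1 / limsup_n |c_n|^(1/n).
Here |c_n|^(1/n) = (24^n * 11^n)^(1/n) = 24 * 11 = 264 for all n.
So R = 1/264 = 1/264.

1/264


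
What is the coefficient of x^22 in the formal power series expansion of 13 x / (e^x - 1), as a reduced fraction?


The exponential generating function for Bernoulli numbers is
x / (e^x - 1) = sum_{k>=0} B_k x^k / k!.
So the coefficient of x^22 in 13 x / (e^x - 1) is 13 B_22 / 22!.
Computing: B_22 = 854513/138, 22! = 1124000727777607680000, giving
13 * 854513/138 / 1124000727777607680000 = 77683/1084700003030138880000.

77683/1084700003030138880000


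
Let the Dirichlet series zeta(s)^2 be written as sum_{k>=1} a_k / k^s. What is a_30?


The Dirichlet convolution of the constant function 1 with itself gives (1 * 1)(k) = sum_{d | k} 1 = d(k), the number of positive divisors of k.
Since zeta(s) = sum_{k>=1} 1/k^s, we have zeta(s)^2 = sum_{k>=1} d(k)/k^s, so a_k = d(k).
For k = 30: the divisors are 1, 2, 3, 5, 6, 10, 15, 30.
Count = 8.

8


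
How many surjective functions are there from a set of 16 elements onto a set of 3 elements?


By inclusion-exclusion on which target elements are missed, the number of surjections from an n-set onto a k-set is
surj(n, k) = sum_{j=0}^{k} (-1)^j C(k, j) (k - j)^n.
Equivalently surj(n, k) = k! * S(n, k), where S(n, k) is the Stirling number of the second kind.
For n = 16, k = 3:
S(16, 3) = 7141686, so
surj = 3! * 7141686 = 6 * 7141686 = 42850116.

42850116


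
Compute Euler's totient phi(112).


phi(n) counts integers in [1, n] coprime to n. Using the multiplicative formula phi(n) = n * prod_{p | n} (1 - 1/p):
112 = 2^4 * 7, so
phi(112) = 112 * (1 - 1/2) * (1 - 1/7) = 48.

48


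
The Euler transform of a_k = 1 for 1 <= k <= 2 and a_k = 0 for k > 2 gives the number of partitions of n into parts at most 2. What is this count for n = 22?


Partitions of 22 into parts at most 2:
Using generating function (1-x)^(-1)(1-x^2)^(-1),
the coefficient of x^22 = 12

12


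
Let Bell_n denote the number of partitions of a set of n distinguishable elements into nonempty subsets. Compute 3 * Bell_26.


Bell_26 can be computed from the Bell triangle or from Dobinski's identity Bell_n = (1/e) * sum_{k>=0} k^n / k!.
Computing Bell_26 = 49631246523618756274.
Then 3 * 49631246523618756274 = 148893739570856268822.

148893739570856268822


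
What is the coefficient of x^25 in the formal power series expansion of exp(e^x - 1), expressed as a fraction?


exp(e^x - 1) is the exponential generating function for the Bell numbers Bell_k: exp(e^x - 1) = sum_{k>=0} Bell_k x^k / k!.
So the coefficient of x^25 in exp(e^x - 1) is Bell_25 / 25!.
Computing: Bell_25 = 4638590332229999353 and 25! = 15511210043330985984000000, giving
4638590332229999353/15511210043330985984000000 = 356814640940769181/1193170003333152768000000.

356814640940769181/1193170003333152768000000


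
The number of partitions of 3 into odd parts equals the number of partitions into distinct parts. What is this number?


Computing partitions of 3 into odd parts (1, 3, 5, ...):
Using the generating function prod_{k>=0} 1/(1-x^(2k+1)),
the count is 2

2


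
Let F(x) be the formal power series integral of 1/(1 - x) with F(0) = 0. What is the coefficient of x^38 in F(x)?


1/(1 - x) = sum_{k>=0} x^k. Integrating termwise and using F(0) = 0 gives
F(x) = sum_{k>=0} x^(k+1) / (k+1) = sum_{m>=1} x^m / m = -ln(1 - x).
So the coefficient of x^38 is 1/38 = 1/38.

1/38


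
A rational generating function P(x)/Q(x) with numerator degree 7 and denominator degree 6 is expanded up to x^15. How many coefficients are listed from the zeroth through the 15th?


Expanding up to x^15 gives the coefficients for x^0, x^1, ..., x^15.
That is 15 + 1 = 16 coefficients in total.

16


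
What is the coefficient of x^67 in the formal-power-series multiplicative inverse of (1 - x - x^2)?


Let the inverse be f(x) = sum_{k>=0} a_k x^k. From f(x) * (1 - x - x^2) = 1 and matching coefficients:
 x^0: a_0 = 1.
 x^1: a_1 - a_0 = 0, so a_1 = 1.
 x^k (k >= 2): a_k - a_{k-1} - a_{k-2} = 0, i.e. a_k = a_{k-1} + a_{k-2}.
This is the Fibonacci-type recurrence shifted so that a_0 = a_1 = 1.
Iterating: a_0=1, a_1=1, a_2=2, a_3=3, a_4=5, a_5=8, a_6=13, a_7=21, a_8=34, a_9=55, ...
a_67 = 72723460248141.

72723460248141


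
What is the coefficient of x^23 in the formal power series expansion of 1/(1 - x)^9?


The negative binomial / multiset identity is
1/(1 - x)^r = sum_{k>=0} C(k + r - 1, r - 1) x^k.
Here r = 9 and k = 23, so the coefficient is
C(23 + 8, 8) = C(31, 8)
= 7888725

7888725


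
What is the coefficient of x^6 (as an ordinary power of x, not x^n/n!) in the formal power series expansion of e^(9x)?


The exponential series is e^y = sum_{k>=0} y^k / k!. Substituting y = 9x gives
e^(9x) = sum_{k>=0} 9^k x^k / k!.
So the coefficient of x^n is a^n/n! with a = 9, n = 6:
9^6 / 6! = 531441/720 = 59049/80

59049/80


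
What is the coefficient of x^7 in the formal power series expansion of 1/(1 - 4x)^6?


The general identity 1/(1 - c x)^r = sum_{k>=0} c^k C(k + r - 1, r - 1) x^k follows by substituting y = c x into 1/(1 - y)^r = sum_{k>=0} C(k + r - 1, r - 1) y^k.
For c = 4, r = 6, k = 7:
4^7 * C(12, 5) = 16384 * 792 = 12976128.

12976128


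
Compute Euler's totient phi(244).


phi(n) counts integers in [1, n] coprime to n. Using the multiplicative formula phi(n) = n * prod_{p | n} (1 - 1/p):
244 = 2^2 * 61, so
phi(244) = 244 * (1 - 1/2) * (1 - 1/61) = 120.

120


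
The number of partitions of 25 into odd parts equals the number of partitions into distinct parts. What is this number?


Computing partitions of 25 into odd parts (1, 3, 5, ...):
Using the generating function prod_{k>=0} 1/(1-x^(2k+1)),
the count is 142

142


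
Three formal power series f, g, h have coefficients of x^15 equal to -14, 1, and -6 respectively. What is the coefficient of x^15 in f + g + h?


Series addition is componentwise:
-14 + 1 + -6
= -19

-19


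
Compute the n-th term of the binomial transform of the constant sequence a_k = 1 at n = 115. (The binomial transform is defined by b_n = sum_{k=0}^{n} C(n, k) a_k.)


With a_k = 1 for all k, b_n = sum_{k=0}^{n} C(n, k) = 2^n by the binomial theorem.
For n = 115: 2^115 = 41538374868278621028243970633760768.

41538374868278621028243970633760768


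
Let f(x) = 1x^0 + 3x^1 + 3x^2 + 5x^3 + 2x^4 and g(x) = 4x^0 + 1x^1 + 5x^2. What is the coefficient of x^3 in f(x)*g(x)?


Cauchy product at x^3:
3*5 + 3*1 + 5*4
= 38

38


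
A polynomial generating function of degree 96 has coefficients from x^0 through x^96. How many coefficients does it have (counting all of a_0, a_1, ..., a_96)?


A polynomial of degree 96 takes the form a_0 + a_1 x + ... + a_96 x^96.
The number of coefficients is 96 + 1 = 97.

97


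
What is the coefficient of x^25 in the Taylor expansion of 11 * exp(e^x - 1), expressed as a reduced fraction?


exp(e^x - 1) = sum_{k>=0} Bell_k x^k / k!, where Bell_k is the k-th Bell number.
So the coefficient of x^25 is 11 * Bell_25 / 25!.
Computing: Bell_25 = 4638590332229999353 and 25! = 15511210043330985984000000, giving
11 * 4638590332229999353/15511210043330985984000000 = 356814640940769181/108470000303013888000000.

356814640940769181/108470000303013888000000


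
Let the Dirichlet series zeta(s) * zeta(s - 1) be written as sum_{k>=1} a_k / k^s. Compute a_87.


Convolution gives a_k = sum_{d | k} d * 1 = sum_{d | k} d = sigma(k), the sum of positive divisors of k.
For k = 87, the divisors are 1, 3, 29, 87, so
sigma(87) = 1 + 3 + 29 + 87 = 120.

120


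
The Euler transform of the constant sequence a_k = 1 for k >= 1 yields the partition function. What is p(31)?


The Euler transform converts the sequence a_k = 1 into the number of integer partitions.
Using the recurrence or dynamic programming:
p(31) = 6842

6842


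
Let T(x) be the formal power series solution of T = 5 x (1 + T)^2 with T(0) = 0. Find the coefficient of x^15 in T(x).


Apply the Lagrange inversion formula: if T = 5 x * phi(T) with phi(t) = (1 + t)^2, then [x^n] T = 5^n * (1/n) [t^(n-1)] phi(t)^n = 5^n * (1/n) [t^(n-1)] (1 + t)^(2n) = 5^n * (1/n) C(2n, n-1).
Using the identity C(2n, n-1) = C(2n, n) * n / (n+1), the unscaled factor equals C(2n, n) / (n+1) = C_n, the n-th Catalan number.
For n = 15: C_15 = C(30, 15) / 16 = 155117520/16 = 9694845.
With the 5^15 = 30517578125 factor, the coefficient is 30517578125 * 9694845 = 295863189697265625.

295863189697265625


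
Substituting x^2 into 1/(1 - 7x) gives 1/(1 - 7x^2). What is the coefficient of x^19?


Since 1/(1 - 7x^2) only has even powers of x,
the coefficient of x^19 (odd) is 0.

0


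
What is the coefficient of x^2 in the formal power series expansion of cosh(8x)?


The Maclaurin series is cosh(t) = sum_{m>=0} t^(2m) / (2m)!, so substituting t = 8x, only even powers of x are nonzero, with coefficient of x^(2m) equal to 8^(2m) / (2m)!.
For x^2 the coefficient is 8^2/2! = 64/2 = 32.

32


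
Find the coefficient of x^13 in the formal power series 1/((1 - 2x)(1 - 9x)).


By partial fractions or Cauchy convolution:
The coefficient equals sum_{k=0}^{13} 2^k * 9^(13-k).
= 3268113205511

3268113205511


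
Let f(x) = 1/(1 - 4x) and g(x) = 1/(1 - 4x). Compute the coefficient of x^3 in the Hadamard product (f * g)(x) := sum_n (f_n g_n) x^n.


f has coefficients f_k = 4^k and g has coefficients g_k = 4^k, so the Hadamard product has coefficient (f*g)_k = 4^k * 4^k = 16^k.
For k = 3: 16^3 = 4096.

4096


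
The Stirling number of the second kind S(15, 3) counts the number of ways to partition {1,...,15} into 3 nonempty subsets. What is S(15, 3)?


Using the explicit formula S(n,k) = (1/k!) sum_{j=0}^{k} (-1)^(k-j) C(k,j) j^n:
S(15, 3) = 2375101
Equivalently, S(n,k) is n! times the coefficient of x^n in the EGF (e^x - 1)^k / k!.

2375101


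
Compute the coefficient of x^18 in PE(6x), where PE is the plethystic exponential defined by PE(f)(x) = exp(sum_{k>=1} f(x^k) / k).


With f(x) = 6x, the exponent is sum_{k>=1} 6 x^k / k = 6 * (-ln(1 - x)). Exponentiating:
PE(6x) = exp(-6 ln(1 - x)) = 1/(1 - x)^6.
By the negative binomial expansion, [x^n] 1/(1 - x)^6 = C(n + 5, 5).
For n = 18: C(23, 5) = 33649.

33649


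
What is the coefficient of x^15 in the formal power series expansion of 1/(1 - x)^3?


The negative binomial / multiset identity is
1/(1 - x)^r = sum_{k>=0} C(k + r - 1, r - 1) x^k.
Here r = 3 and k = 15, so the coefficient is
C(15 + 2, 2) = C(17, 2)
= 136

136


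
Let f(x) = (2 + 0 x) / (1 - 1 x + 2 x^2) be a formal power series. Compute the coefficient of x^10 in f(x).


Write f(x) = sum_{k>=0} a_k x^k. Multiplying both sides by 1 - 1 x + 2 x^2 gives
(1 - 1 x + 2 x^2) sum_{k>=0} a_k x^k = 2 + 0 x.
Matching coefficients:
 x^0: a_0 = 2
 x^1: a_1 - 1 a_0 = 0  =>  a_1 = 1*2 + 0 = 2
 x^k (k >= 2): a_k = 1 a_{k-1} - 2 a_{k-2}.
Iterating: a_2 = -2, a_3 = -6, a_4 = -2, a_5 = 10, a_6 = 14, a_7 = -6, a_8 = -34, a_9 = -22, a_10 = 46.
So the coefficient of x^10 is 46.

46


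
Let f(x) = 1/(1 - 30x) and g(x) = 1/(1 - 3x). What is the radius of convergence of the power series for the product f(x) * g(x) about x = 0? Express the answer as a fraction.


The radius of 1/(1 - 30x) is 1/30 (nearest singularity at x = 1/30), and the radius of 1/(1 - 3x) is 1/3.
The product f(x)*g(x) = 1/((1 - 30x)(1 - 3x)) has singularities at both 1/30 and 1/3, so its radius of convergence is the distance to the nearest one:
min(1/30, 1/3) = 1/30.

1/30


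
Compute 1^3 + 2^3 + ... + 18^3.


This power sum has a closed form given by Faulhaber's formula
sum_{k=1}^{m} k^p = (1 / (p + 1)) * sum_{j=0}^{p} C(p + 1, j) B_j m^(p + 1 - j),
but for small m direct computation is fastest:
1 + 8 + 27 + 64 + 125 + 216 + 343 + 512 + 729 + 1000 + 1331 + 1728 + 2197 + 2744 + 3375 + 4096 + 4913 + 5832 = 29241.

29241


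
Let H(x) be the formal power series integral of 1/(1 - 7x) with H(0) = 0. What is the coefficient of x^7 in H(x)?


1/(1 - 7x) = sum_{k>=0} 7^k x^k. Integrating termwise with H(0) = 0:
H(x) = sum_{k>=0} 7^k x^(k+1) / (k+1) = sum_{m>=1} 7^(m-1) x^m / m.
For m = 7: 7^6/7 = 117649/7 = 16807.

16807


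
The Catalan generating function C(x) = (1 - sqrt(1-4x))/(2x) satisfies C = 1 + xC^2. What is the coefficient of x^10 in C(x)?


Substituting x -> x scales the n-th coefficient by 1, so [x^10] C(x) = C_10.
C_10 = C(2*10, 10)/(11) = 184756/11 = 16796.
= 16796.

16796


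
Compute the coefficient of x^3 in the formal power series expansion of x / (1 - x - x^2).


Let f(x) = sum_{k>=0} a_k x^k. Multiplying f(x) * (1 - x - x^2) = x and matching coefficients gives a_0 = 0, a_1 = 1, and a_k = a_{k-1} + a_{k-2} for k >= 2. These are the Fibonacci numbers F_k.
Iterating from F_0 = 0, F_1 = 1:
F_0=0, F_1=1, F_2=1, F_3=2
F_3 = 2.

2


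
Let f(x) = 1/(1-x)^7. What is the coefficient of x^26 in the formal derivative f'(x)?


Differentiate: d/dx [ 1/(1-x)^r ] = r / (1-x)^(r+1).
Here r = 7, so f'(x) = 7 / (1-x)^8.
The expansion of 1/(1-x)^(r+1) has coefficient of x^n equal to C(n+r, r).
So the coefficient of x^26 in f'(x) is
7 * C(33, 7) = 7 * 4272048 = 29904336

29904336


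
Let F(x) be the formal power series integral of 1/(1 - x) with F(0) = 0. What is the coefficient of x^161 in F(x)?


1/(1 - x) = sum_{k>=0} x^k. Integrating termwise and using F(0) = 0 gives
F(x) = sum_{k>=0} x^(k+1) / (k+1) = sum_{m>=1} x^m / m = -ln(1 - x).
So the coefficient of x^161 is 1/161 = 1/161.

1/161


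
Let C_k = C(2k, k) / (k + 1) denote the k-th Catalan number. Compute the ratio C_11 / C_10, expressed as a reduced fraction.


Using C_k = (2k)! / (k! (k+1)!), the ratio C_{k+1}/C_k simplifies to
C_{k+1}/C_k = [(2k+2)! / ((k+1)! (k+2)!)] * [k! (k+1)! / (2k)!]
 = (2k+2)(2k+1) / ((k+1)(k+2)) = 2(2k+1) / (k+2).
For k = 10: 2(2*10 + 1) / (10 + 2) = 42/12 = 7/2.

7/2


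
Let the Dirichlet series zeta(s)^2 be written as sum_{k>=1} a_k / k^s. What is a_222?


The Dirichlet convolution of the constant function 1 with itself gives (1 * 1)(k) = sum_{d | k} 1 = d(k), the number of positive divisors of k.
Since zeta(s) = sum_{k>=1} 1/k^s, we have zeta(s)^2 = sum_{k>=1} d(k)/k^s, so a_k = d(k).
For k = 222: the divisors are 1, 2, 3, 6, 37, 74, 111, 222.
Count = 8.

8


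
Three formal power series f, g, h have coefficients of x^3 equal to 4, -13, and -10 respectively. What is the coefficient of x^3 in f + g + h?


Series addition is componentwise:
4 + -13 + -10
= -19

-19


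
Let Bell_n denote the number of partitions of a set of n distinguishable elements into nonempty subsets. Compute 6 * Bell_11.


Bell_11 can be computed from the Bell triangle or from Dobinski's identity Bell_n = (1/e) * sum_{k>=0} k^n / k!.
Computing Bell_11 = 678570.
Then 6 * 678570 = 4071420.

4071420


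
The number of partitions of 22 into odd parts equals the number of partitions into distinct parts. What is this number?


Computing partitions of 22 into odd parts (1, 3, 5, ...):
Using the generating function prod_{k>=0} 1/(1-x^(2k+1)),
the count is 89

89


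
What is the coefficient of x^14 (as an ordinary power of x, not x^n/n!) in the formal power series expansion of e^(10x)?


The exponential series is e^y = sum_{k>=0} y^k / k!. Substituting y = 10x gives
e^(10x) = sum_{k>=0} 10^k x^k / k!.
So the coefficient of x^n is a^n/n! with a = 10, n = 14:
10^14 / 14! = 100000000000000/87178291200 = 1953125000/1702701

1953125000/1702701


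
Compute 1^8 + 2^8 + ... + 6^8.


This power sum has a closed form given by Faulhaber's formula
sum_{k=1}^{m} k^p = (1 / (p + 1)) * sum_{j=0}^{p} C(p + 1, j) B_j m^(p + 1 - j),
but for small m direct computation is fastest:
1 + 256 + 6561 + 65536 + 390625 + 1679616 = 2142595.

2142595


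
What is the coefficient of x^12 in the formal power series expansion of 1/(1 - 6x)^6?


The general identity 1/(1 - c x)^r = sum_{k>=0} c^k C(k + r - 1, r - 1) x^k follows by substituting y = c x into 1/(1 - y)^r = sum_{k>=0} C(k + r - 1, r - 1) y^k.
For c = 6, r = 6, k = 12:
6^12 * C(17, 5) = 2176782336 * 6188 = 13469929095168.

13469929095168


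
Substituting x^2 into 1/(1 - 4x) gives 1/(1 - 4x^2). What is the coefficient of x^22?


The coefficient of x^(2m) in 1/(1 - 4x^2) is 4^m.
With n = 22 = 2*11, the coefficient is 4^11 = 4194304.

4194304


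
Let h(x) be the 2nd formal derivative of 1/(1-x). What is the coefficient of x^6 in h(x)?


Differentiating 2 times: d^2/dx^2 [1/(1-x)] = 2!/(1-x)^3.
The expansion 1/(1-x)^3 = sum_{k>=0} C(k+2, 2) x^k, so the coefficient of x^n in 2!/(1-x)^3 is 2! * C(n+2, 2).
For n = 6: 2 * C(8, 2) = 2 * 28 = 56

56


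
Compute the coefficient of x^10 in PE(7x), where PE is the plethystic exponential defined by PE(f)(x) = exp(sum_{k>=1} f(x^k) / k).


With f(x) = 7x, the exponent is sum_{k>=1} 7 x^k / k = 7 * (-ln(1 - x)). Exponentiating:
PE(7x) = exp(-7 ln(1 - x)) = 1/(1 - x)^7.
By the negative binomial expansion, [x^n] 1/(1 - x)^7 = C(n + 6, 6).
For n = 10: C(16, 6) = 8008.

8008


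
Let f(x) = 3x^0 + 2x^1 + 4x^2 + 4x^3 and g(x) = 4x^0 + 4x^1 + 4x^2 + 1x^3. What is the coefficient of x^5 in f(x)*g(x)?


Cauchy product at x^5:
4*1 + 4*4
= 20

20


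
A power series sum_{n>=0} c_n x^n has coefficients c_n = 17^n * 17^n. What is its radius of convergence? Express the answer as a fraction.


By the root test (Cauchy-Hadamard), the radius is R = 1 / limsup_n |c_n|^(1/n).
Here |c_n|^(1/n) = (17^n * 17^n)^(1/n) = 17 * 17 = 289 for all n.
So R = 1/289 = 1/289.

1/289


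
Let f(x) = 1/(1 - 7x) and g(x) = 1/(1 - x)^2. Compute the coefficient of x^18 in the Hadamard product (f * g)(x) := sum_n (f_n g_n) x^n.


f has coefficients f_k = 7^k. For g = 1/(1 - x)^2 the coefficient is g_k = C(k + 1, 1) = k + 1. The Hadamard coefficient is (f * g)_k = 7^k * (k + 1).
For k = 18: 7^18 * 19 = 1628413597910449 * 19 = 30939858360298531.

30939858360298531


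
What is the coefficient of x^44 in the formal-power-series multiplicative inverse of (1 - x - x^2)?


Let the inverse be f(x) = sum_{k>=0} a_k x^k. From f(x) * (1 - x - x^2) = 1 and matching coefficients:
 x^0: a_0 = 1.
 x^1: a_1 - a_0 = 0, so a_1 = 1.
 x^k (k >= 2): a_k - a_{k-1} - a_{k-2} = 0, i.e. a_k = a_{k-1} + a_{k-2}.
This is the Fibonacci-type recurrence shifted so that a_0 = a_1 = 1.
Iterating: a_0=1, a_1=1, a_2=2, a_3=3, a_4=5, a_5=8, a_6=13, a_7=21, a_8=34, a_9=55, ...
a_44 = 1134903170.

1134903170


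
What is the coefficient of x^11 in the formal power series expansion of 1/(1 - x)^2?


The negative binomial / multiset identity is
1/(1 - x)^r = sum_{k>=0} C(k + r - 1, r - 1) x^k.
Here r = 2 and k = 11, so the coefficient is
C(11 + 1, 1) = C(12, 1)
= 12

12


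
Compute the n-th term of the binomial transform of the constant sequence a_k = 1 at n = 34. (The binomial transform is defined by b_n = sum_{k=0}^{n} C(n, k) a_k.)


With a_k = 1 for all k, b_n = sum_{k=0}^{n} C(n, k) = 2^n by the binomial theorem.
For n = 34: 2^34 = 17179869184.

17179869184


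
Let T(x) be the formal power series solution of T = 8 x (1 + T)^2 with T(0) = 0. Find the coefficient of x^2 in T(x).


Apply the Lagrange inversion formula: if T = 8 x * phi(T) with phi(t) = (1 + t)^2, then [x^n] T = 8^n * (1/n) [t^(n-1)] phi(t)^n = 8^n * (1/n) [t^(n-1)] (1 + t)^(2n) = 8^n * (1/n) C(2n, n-1).
Using the identity C(2n, n-1) = C(2n, n) * n / (n+1), the unscaled factor equals C(2n, n) / (n+1) = C_n, the n-th Catalan number.
For n = 2: C_2 = C(4, 2) / 3 = 6/3 = 2.
With the 8^2 = 64 factor, the coefficient is 64 * 2 = 128.

128


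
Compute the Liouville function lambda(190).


The Liouville function is lambda(k) = (-1)^Omega(k), where Omega(k) counts the prime factors of k with multiplicity.
Factoring: 190 = 2 * 5 * 19, so Omega(190) = 3.
lambda(190) = (-1)^3 = -1.

-1


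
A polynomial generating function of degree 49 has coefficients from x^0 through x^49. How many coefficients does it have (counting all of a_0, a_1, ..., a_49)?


A polynomial of degree 49 takes the form a_0 + a_1 x + ... + a_49 x^49.
The number of coefficients is 49 + 1 = 50.

50


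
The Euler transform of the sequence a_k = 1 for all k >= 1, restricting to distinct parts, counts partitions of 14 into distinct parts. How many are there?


Partitions of 14 into distinct parts can be computed via generating function.
Product (1+x)(1+x^2)(1+x^3)...
The coefficient of x^14 = 22

22


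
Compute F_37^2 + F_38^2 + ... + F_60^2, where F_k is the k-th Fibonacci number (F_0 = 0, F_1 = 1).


There is a standard identity sum_{k=0}^{N} F_k^2 = F_N * F_{N+1} (proved inductively from the telescoping relation F_k^2 = F_k F_{k+1} - F_{k-1} F_k). Then
sum_{k=37}^{60} F_k^2 = F_60 F_61 - F_36 F_37.
Computing: F_60 = 1548008755920, F_61 = 2504730781961, F_36 = 14930352, F_37 = 24157817.
Sum = 1548008755920 * 2504730781961 - 14930352 * 24157817 = 3877345181337291676597536.

3877345181337291676597536


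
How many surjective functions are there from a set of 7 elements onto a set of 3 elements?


By inclusion-exclusion on which target elements are missed, the number of surjections from an n-set onto a k-set is
surj(n, k) = sum_{j=0}^{k} (-1)^j C(k, j) (k - j)^n.
Equivalently surj(n, k) = k! * S(n, k), where S(n, k) is the Stirling number of the second kind.
For n = 7, k = 3:
S(7, 3) = 301, so
surj = 3! * 301 = 6 * 301 = 1806.

1806


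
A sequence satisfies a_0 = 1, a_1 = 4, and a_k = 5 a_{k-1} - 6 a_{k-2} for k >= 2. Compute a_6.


The characteristic equation is t^2 - 5 t + 6 = 0, with roots r_1 = 3 and r_2 = 2 (so c_1 = r_1 + r_2, c_2 = -r_1 r_2 as required).
One can use the closed form a_n = A r_1^n + B r_2^n, but direct iteration is more reliable:
a_0 = 1, a_1 = 4, a_2 = 14, a_3 = 46, a_4 = 146, a_5 = 454, a_6 = 1394.
So a_6 = 1394.

1394


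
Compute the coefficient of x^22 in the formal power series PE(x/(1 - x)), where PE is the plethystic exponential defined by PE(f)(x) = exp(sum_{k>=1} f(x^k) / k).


For f(x) = x/(1 - x) we have
sum_{k>=1} f(x^k) / k = sum_{k>=1} (1/k) * x^k / (1 - x^k) = sum_{k, m >= 1} x^(k m) / k,
which after exponentiating simplifies to
PE(x/(1 - x)) = prod_{k>=1} 1 / (1 - x^k).
This is the generating function for the partition function p(n), so the coefficient of x^22 is p(22).
Computing p(22) by dynamic programming over parts 1, 2, ..., 22: p(22) = 1002.

1002


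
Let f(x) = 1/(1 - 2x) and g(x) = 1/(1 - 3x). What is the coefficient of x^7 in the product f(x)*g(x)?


The coefficient of x^n in f*g is the Cauchy product: sum_{k=0}^{n} a^k * b^(n-k).
With a=2, b=3, n=7:
sum_{k=0}^{7} 2^k * 3^(7-k)
= 6305

6305


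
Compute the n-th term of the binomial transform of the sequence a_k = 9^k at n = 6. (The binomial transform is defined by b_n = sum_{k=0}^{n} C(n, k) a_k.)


With a_k = 9^k, b_n = sum_{k=0}^{n} C(n, k) 9^k = (1 + 9)^n by the binomial theorem.
For n = 6: (1 + 9)^6 = 10^6 = 1000000.

1000000


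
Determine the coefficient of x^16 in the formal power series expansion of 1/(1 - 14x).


The geometric series identity gives 1/(1 - c x) = sum_{k>=0} c^k x^k, so the coefficient of x^k is c^k.
Here c = 14 and k = 16.
Computing: 14^16 = 2177953337809371136

2177953337809371136


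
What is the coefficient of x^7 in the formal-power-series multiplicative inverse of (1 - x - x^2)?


Let the inverse be f(x) = sum_{k>=0} a_k x^k. From f(x) * (1 - x - x^2) = 1 and matching coefficients:
 x^0: a_0 = 1.
 x^1: a_1 - a_0 = 0, so a_1 = 1.
 x^k (k >= 2): a_k - a_{k-1} - a_{k-2} = 0, i.e. a_k = a_{k-1} + a_{k-2}.
This is the Fibonacci-type recurrence shifted so that a_0 = a_1 = 1.
Iterating: a_0=1, a_1=1, a_2=2, a_3=3, a_4=5, a_5=8, a_6=13, a_7=21
a_7 = 21.

21


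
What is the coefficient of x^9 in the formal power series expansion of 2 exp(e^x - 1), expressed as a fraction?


exp(e^x - 1) is the exponential generating function for the Bell numbers Bell_k: exp(e^x - 1) = sum_{k>=0} Bell_k x^k / k!.
So the coefficient of x^9 in 2 exp(e^x - 1) is 2 Bell_9 / 9!.
Computing: Bell_9 = 21147 and 9! = 362880, giving
2 * 21147/362880 = 1007/8640.

1007/8640


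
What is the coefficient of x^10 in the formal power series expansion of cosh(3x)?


The Maclaurin series is cosh(t) = sum_{m>=0} t^(2m) / (2m)!, so substituting t = 3x, only even powers of x are nonzero, with coefficient of x^(2m) equal to 3^(2m) / (2m)!.
For x^10 the coefficient is 3^10/10! = 59049/3628800 = 729/44800.

729/44800


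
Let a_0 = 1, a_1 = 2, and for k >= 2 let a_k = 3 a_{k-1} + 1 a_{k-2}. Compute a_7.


Iterating the recurrence forward:
a_0 = 1
a_1 = 2
a_2 = 3*2 + 1*1 = 7
a_3 = 3*7 + 1*2 = 23
a_4 = 3*23 + 1*7 = 76
a_5 = 3*76 + 1*23 = 251
a_6 = 3*251 + 1*76 = 829
a_7 = 3*829 + 1*251 = 2738
So a_7 = 2738.

2738


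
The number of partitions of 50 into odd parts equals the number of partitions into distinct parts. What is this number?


Computing partitions of 50 into odd parts (1, 3, 5, ...):
Using the generating function prod_{k>=0} 1/(1-x^(2k+1)),
the count is 3658

3658


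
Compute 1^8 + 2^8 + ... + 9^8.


This power sum has a closed form given by Faulhaber's formula
sum_{k=1}^{m} k^p = (1 / (p + 1)) * sum_{j=0}^{p} C(p + 1, j) B_j m^(p + 1 - j),
but for small m direct computation is fastest:
1 + 256 + 6561 + 65536 + 390625 + 1679616 + 5764801 + 16777216 + 43046721 = 67731333.

67731333


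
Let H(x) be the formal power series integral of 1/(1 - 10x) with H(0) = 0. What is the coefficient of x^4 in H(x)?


1/(1 - 10x) = sum_{k>=0} 10^k x^k. Integrating termwise with H(0) = 0:
H(x) = sum_{k>=0} 10^k x^(k+1) / (k+1) = sum_{m>=1} 10^(m-1) x^m / m.
For m = 4: 10^3/4 = 1000/4 = 250.

250


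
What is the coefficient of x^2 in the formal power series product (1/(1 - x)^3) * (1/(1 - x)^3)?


Combine the factors: (1/(1 - x)^3) * (1/(1 - x)^3) = 1/(1 - x)^6.
Then use 1/(1 - x)^r = sum_{k>=0} C(k + r - 1, r - 1) x^k with r = 6 and k = 2:
C(7, 5) = 21.

21


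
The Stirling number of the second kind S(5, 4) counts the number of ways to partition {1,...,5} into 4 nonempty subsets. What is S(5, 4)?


Using the explicit formula S(n,k) = (1/k!) sum_{j=0}^{k} (-1)^(k-j) C(k,j) j^n:
S(5, 4) = 10
Equivalently, S(n,k) is n! times the coefficient of x^n in the EGF (e^x - 1)^k / k!.

10


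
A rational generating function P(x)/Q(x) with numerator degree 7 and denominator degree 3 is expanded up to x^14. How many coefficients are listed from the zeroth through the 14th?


Expanding up to x^14 gives the coefficients for x^0, x^1, ..., x^14.
That is 14 + 1 = 15 coefficients in total.

15


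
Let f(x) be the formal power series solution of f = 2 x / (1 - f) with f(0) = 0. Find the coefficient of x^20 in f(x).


Apply Lagrange inversion: f = 2 x * phi(f) with phi(t) = 1/(1 - t), so
[x^n] f = 2^n * (1/n) [t^(n-1)] phi(t)^n = 2^n * (1/n) [t^(n-1)] (1 - t)^(-n) = 2^n * (1/n) C(2n - 2, n - 1) = 2^n * C_{n-1}.
For n = 20: C_19 = C(38, 19) / 20 = 35345263800/20 = 1767263190.
With the 2^20 = 1048576 factor, the coefficient is 1048576 * 1767263190 = 1853109766717440.

1853109766717440


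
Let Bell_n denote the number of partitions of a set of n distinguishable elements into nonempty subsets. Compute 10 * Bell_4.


Bell_4 can be computed from the Bell triangle or from Dobinski's identity Bell_n = (1/e) * sum_{k>=0} k^n / k!.
Computing Bell_4 = 15.
Then 10 * 15 = 150.

150


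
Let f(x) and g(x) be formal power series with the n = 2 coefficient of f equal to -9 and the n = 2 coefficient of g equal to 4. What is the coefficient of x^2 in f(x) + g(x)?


Addition of formal power series is termwise.
The coefficient of x^2 in f + g = -9 + 4
= -5

-5


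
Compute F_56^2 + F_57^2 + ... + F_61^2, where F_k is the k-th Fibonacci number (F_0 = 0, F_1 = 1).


There is a standard identity sum_{k=0}^{N} F_k^2 = F_N * F_{N+1} (proved inductively from the telescoping relation F_k^2 = F_k F_{k+1} - F_{k-1} F_k). Then
sum_{k=56}^{61} F_k^2 = F_61 F_62 - F_55 F_56.
Computing: F_61 = 2504730781961, F_62 = 4052739537881, F_55 = 139583862445, F_56 = 225851433717.
Sum = 2504730781961 * 4052739537881 - 139583862445 * 225851433717 = 10119496256343979147906576.

10119496256343979147906576


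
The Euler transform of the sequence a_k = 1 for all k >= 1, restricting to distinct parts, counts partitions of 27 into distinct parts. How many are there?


Partitions of 27 into distinct parts can be computed via generating function.
Product (1+x)(1+x^2)(1+x^3)...
The coefficient of x^27 = 192

192


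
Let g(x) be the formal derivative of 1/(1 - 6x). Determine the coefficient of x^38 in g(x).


Differentiate termwise: d/dx sum_{k>=0} 6^k x^k = sum_{k>=1} k 6^k x^(k-1) = sum_{j>=0} (j+1) 6^(j+1) x^j.
Equivalently, d/dx [1/(1 - 6x)] = 6/(1 - 6x)^2.
For j = 38: 39 * 6^39 = 39 * 2227915756473955677973140996096 = 86888714502484271440952498847744.

86888714502484271440952498847744


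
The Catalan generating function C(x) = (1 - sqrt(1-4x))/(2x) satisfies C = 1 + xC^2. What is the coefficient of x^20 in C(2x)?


Substituting x -> 2x scales the n-th coefficient by 2^n, so [x^20] C(2x) = 2^20 * C_20.
C_20 = C(2*20, 20)/(21) = 137846528820/21 = 6564120420.
So 2^20 * 6564120420 = 1048576 * 6564120420 = 6882979133521920.

6882979133521920


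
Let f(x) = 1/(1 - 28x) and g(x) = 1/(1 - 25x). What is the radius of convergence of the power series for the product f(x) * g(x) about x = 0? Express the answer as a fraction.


The radius of 1/(1 - 28x) is 1/28 (nearest singularity at x = 1/28), and the radius of 1/(1 - 25x) is 1/25.
The product f(x)*g(x) = 1/((1 - 28x)(1 - 25x)) has singularities at both 1/28 and 1/25, so its radius of convergence is the distance to the nearest one:
min(1/28, 1/25) = 1/28.

1/28


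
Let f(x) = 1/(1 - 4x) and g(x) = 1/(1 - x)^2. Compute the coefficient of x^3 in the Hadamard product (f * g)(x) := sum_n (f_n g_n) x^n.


f has coefficients f_k = 4^k. For g = 1/(1 - x)^2 the coefficient is g_k = C(k + 1, 1) = k + 1. The Hadamard coefficient is (f * g)_k = 4^k * (k + 1).
For k = 3: 4^3 * 4 = 64 * 4 = 256.

256


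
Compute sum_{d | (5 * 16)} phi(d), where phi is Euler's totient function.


First, 5 * 16 = 80. One classical identity is sum_{d | n} phi(d) = n (each k in [1, n] has a unique gcd with n, and among the k's with gcd(k, n) = n/d there are phi(d) of them). So the sum equals 80. We also verify directly:
Divisors of 80: 1, 2, 4, 5, 8, 10, 16, 20, 40, 80.
phi values: 1, 1, 2, 4, 4, 4, 8, 8, 16, 32.
Sum = 80.

80


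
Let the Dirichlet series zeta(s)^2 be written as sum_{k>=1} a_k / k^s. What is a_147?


The Dirichlet convolution of the constant function 1 with itself gives (1 * 1)(k) = sum_{d | k} 1 = d(k), the number of positive divisors of k.
Since zeta(s) = sum_{k>=1} 1/k^s, we have zeta(s)^2 = sum_{k>=1} d(k)/k^s, so a_k = d(k).
For k = 147: the divisors are 1, 3, 7, 21, 49, 147.
Count = 6.

6


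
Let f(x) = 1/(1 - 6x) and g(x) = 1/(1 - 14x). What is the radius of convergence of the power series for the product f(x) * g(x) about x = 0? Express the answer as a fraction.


The radius of 1/(1 - 6x) is 1/6 (nearest singularity at x = 1/6), and the radius of 1/(1 - 14x) is 1/14.
The product f(x)*g(x) = 1/((1 - 6x)(1 - 14x)) has singularities at both 1/6 and 1/14, so its radius of convergence is the distance to the nearest one:
min(1/6, 1/14) = 1/14.

1/14


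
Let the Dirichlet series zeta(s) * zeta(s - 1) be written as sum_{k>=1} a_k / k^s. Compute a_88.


Convolution gives a_k = sum_{d | k} d * 1 = sum_{d | k} d = sigma(k), the sum of positive divisors of k.
For k = 88, the divisors are 1, 2, 4, 8, 11, 22, 44, 88, so
sigma(88) = 1 + 2 + 4 + 8 + 11 + 22 + 44 + 88 = 180.

180


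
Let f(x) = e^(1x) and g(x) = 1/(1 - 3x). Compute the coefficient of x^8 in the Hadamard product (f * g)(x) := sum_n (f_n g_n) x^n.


Expanding: f_k = 1^k/k! (from e^(1x)) and g_k = 3^k (from 1/(1 - 3x)). So the Hadamard coefficient (f * g)_k = 1^k 3^k / k! = (3)^k / k!.
For k = 8: 3^8/8! = 6561/40320 = 729/4480.

729/4480


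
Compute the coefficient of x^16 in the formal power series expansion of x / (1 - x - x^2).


Let f(x) = sum_{k>=0} a_k x^k. Multiplying f(x) * (1 - x - x^2) = x and matching coefficients gives a_0 = 0, a_1 = 1, and a_k = a_{k-1} + a_{k-2} for k >= 2. These are the Fibonacci numbers F_k.
Iterating from F_0 = 0, F_1 = 1:
F_0=0, F_1=1, F_2=1, F_3=2, F_4=3, F_5=5, F_6=8, F_7=13, F_8=21, F_9=34, ...
F_16 = 987.

987


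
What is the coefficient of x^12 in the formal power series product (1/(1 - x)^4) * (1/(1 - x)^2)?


Combine the factors: (1/(1 - x)^4) * (1/(1 - x)^2) = 1/(1 - x)^6.
Then use 1/(1 - x)^r = sum_{k>=0} C(k + r - 1, r - 1) x^k with r = 6 and k = 12:
C(17, 5) = 6188.

6188


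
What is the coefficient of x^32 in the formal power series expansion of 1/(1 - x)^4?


The negative binomial / multiset identity is
1/(1 - x)^r = sum_{k>=0} C(k + r - 1, r - 1) x^k.
Here r = 4 and k = 32, so the coefficient is
C(32 + 3, 3) = C(35, 3)
= 6545

6545


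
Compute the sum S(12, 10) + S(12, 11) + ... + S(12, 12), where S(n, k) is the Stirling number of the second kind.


By definition, S(n, k) counts partitions of an n-set into exactly k nonempty blocks.
Computing row n = 12 for k = 10..12:
S(12, k): 1705, 66, 1
Sum = 1772.

1772


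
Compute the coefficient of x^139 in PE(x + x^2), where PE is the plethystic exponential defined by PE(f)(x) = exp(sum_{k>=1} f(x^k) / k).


With f(x) = x + x^2, the exponent is sum_{k>=1} (x^k + x^(2k)) / k = -ln(1 - x) - ln(1 - x^2). Exponentiating:
PE(x + x^2) = 1 / ((1 - x)(1 - x^2)).
This is the generating function for partitions of n into parts of size 1 or 2. The number of 2's can be any j in 0..69, and the rest are 1's, so
[x^139] = floor(139/2) + 1 = 70.

70


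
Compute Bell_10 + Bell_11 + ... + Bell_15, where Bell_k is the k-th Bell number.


Recall Bell_k counts set partitions of a k-set (with Bell_0 = 1 by convention).
Bell_10 through Bell_15: 115975, 678570, 4213597, 27644437, 190899322, 1382958545
Sum = 115975 + 678570 + 4213597 + 27644437 + 190899322 + 1382958545 = 1606510446.

1606510446


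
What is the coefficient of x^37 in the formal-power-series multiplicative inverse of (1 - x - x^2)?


Let the inverse be f(x) = sum_{k>=0} a_k x^k. From f(x) * (1 - x - x^2) = 1 and matching coefficients:
 x^0: a_0 = 1.
 x^1: a_1 - a_0 = 0, so a_1 = 1.
 x^k (k >= 2): a_k - a_{k-1} - a_{k-2} = 0, i.e. a_k = a_{k-1} + a_{k-2}.
This is the Fibonacci-type recurrence shifted so that a_0 = a_1 = 1.
Iterating: a_0=1, a_1=1, a_2=2, a_3=3, a_4=5, a_5=8, a_6=13, a_7=21, a_8=34, a_9=55, ...
a_37 = 39088169.

39088169


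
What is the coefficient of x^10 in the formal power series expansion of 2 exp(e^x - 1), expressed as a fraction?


exp(e^x - 1) is the exponential generating function for the Bell numbers Bell_k: exp(e^x - 1) = sum_{k>=0} Bell_k x^k / k!.
So the coefficient of x^10 in 2 exp(e^x - 1) is 2 Bell_10 / 10!.
Computing: Bell_10 = 115975 and 10! = 3628800, giving
2 * 115975/3628800 = 4639/72576.

4639/72576


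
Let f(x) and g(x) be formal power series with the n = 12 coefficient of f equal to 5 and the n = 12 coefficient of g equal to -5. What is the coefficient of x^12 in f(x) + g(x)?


Addition of formal power series is termwise.
The coefficient of x^12 in f + g = 5 + -5
= 0

0


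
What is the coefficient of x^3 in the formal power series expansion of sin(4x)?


The Maclaurin series is sin(t) = sum_{k>=0} (-1)^k t^(2k+1) / (2k+1)!, so substituting t = 4x, only odd powers of x are nonzero, with coefficient of x^(2k+1) equal to (-1)^k 4^(2k+1) / (2k+1)!.
Write 3 = 2*1 + 1, giving the coefficient (-1)^1 * 4^3 / 3! = -64/6 = -32/3.

-32/3


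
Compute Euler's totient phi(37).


phi(n) counts integers in [1, n] coprime to n. Using the multiplicative formula phi(n) = n * prod_{p | n} (1 - 1/p):
37 = 37, so
phi(37) = 37 * (1 - 1/37) = 36.

36


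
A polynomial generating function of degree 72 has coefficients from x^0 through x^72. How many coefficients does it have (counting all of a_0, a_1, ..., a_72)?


A polynomial of degree 72 takes the form a_0 + a_1 x + ... + a_72 x^72.
The number of coefficients is 72 + 1 = 73.

73


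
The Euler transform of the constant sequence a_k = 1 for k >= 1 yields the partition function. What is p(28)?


The Euler transform converts the sequence a_k = 1 into the number of integer partitions.
Using the recurrence or dynamic programming:
p(28) = 3718

3718


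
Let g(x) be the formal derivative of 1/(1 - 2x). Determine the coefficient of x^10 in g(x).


Differentiate termwise: d/dx sum_{k>=0} 2^k x^k = sum_{k>=1} k 2^k x^(k-1) = sum_{j>=0} (j+1) 2^(j+1) x^j.
Equivalently, d/dx [1/(1 - 2x)] = 2/(1 - 2x)^2.
For j = 10: 11 * 2^11 = 11 * 2048 = 22528.

22528


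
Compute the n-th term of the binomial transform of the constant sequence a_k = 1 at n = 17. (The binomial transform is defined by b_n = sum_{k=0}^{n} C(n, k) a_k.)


With a_k = 1 for all k, b_n = sum_{k=0}^{n} C(n, k) = 2^n by the binomial theorem.
For n = 17: 2^17 = 131072.

131072


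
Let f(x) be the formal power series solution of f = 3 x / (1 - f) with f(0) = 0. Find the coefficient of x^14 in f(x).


Apply Lagrange inversion: f = 3 x * phi(f) with phi(t) = 1/(1 - t), so
[x^n] f = 3^n * (1/n) [t^(n-1)] phi(t)^n = 3^n * (1/n) [t^(n-1)] (1 - t)^(-n) = 3^n * (1/n) C(2n - 2, n - 1) = 3^n * C_{n-1}.
For n = 14: C_13 = C(26, 13) / 14 = 10400600/14 = 742900.
With the 3^14 = 4782969 factor, the coefficient is 4782969 * 742900 = 3553267670100.

3553267670100


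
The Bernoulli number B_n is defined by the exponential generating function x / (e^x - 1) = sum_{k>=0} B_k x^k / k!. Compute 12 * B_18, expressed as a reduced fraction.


Bernoulli numbers can also be computed recursively via B_0 = 1 and sum_{j=0}^{m} C(m+1, j) B_j = 0 for m >= 1. Odd-index Bernoulli numbers vanish for k >= 3.
Computing B_18 = 43867/798, so 12 * B_18 = 12 * 43867/798 = 87734/133.

87734/133


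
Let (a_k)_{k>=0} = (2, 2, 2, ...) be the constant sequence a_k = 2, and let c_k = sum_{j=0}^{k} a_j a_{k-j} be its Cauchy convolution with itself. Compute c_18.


Since a_j = 2 for all j >= 0, the convolution sum becomes
c_k = sum_{j=0}^{k} 2 * 2 = 4 * (k + 1).
Equivalently, the generating function of (a_k) is 2/(1 - x) and its square is 4/(1 - x)^2 = sum_{k>=0} 4(k + 1) x^k.
For k = 18: 4 * 19 = 76.

76


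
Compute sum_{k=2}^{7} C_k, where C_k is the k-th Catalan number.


C_2 through C_7: 2, 5, 14, 42, 132, 429
Sum = 2 + 5 + 14 + 42 + 132 + 429
= 624

624


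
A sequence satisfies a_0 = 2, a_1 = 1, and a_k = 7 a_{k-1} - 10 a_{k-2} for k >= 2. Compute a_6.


The characteristic equation is t^2 - 7 t + 10 = 0, with roots r_1 = 5 and r_2 = 2 (so c_1 = r_1 + r_2, c_2 = -r_1 r_2 as required).
One can use the closed form a_n = A r_1^n + B r_2^n, but direct iteration is more reliable:
a_0 = 2, a_1 = 1, a_2 = -13, a_3 = -101, a_4 = -577, a_5 = -3029, a_6 = -15433.
So a_6 = -15433.

-15433


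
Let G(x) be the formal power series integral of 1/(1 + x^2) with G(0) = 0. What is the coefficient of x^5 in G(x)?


1/(1 + x^2) = sum_{j>=0} (-1)^j x^(2j). Integrating termwise with G(0) = 0:
G(x) = sum_{j>=0} (-1)^j x^(2j+1) / (2j+1) = arctan(x).
Only odd powers are nonzero. For x^5 write 5 = 2*2 + 1, giving
(-1)^2 / 5 = 1/5 = 1/5.

1/5


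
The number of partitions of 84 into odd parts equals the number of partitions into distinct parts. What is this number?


Computing partitions of 84 into odd parts (1, 3, 5, ...):
Using the generating function prod_{k>=0} 1/(1-x^(2k+1)),
the count is 111322

111322
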